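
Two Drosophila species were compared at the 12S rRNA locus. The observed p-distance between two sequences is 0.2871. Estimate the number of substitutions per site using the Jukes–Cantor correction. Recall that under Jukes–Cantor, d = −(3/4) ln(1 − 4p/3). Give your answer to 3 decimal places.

0.362

d = −(3/4) ln(1 − 4p/3) = −0.75 ln(1 − 0.3828) = −0.75 ln(0.6172)
  = −0.75 × (-0.482562) = 0.361922 substitutions/site.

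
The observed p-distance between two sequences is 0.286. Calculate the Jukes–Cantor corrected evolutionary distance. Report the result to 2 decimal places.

0.36

d = −(3/4) ln(1 − 4p/3) = −0.75 ln(1 − 0.381333) = −0.75 ln(0.618667)
  = −0.75 × (-0.480188) = 0.360141 substitutions/site.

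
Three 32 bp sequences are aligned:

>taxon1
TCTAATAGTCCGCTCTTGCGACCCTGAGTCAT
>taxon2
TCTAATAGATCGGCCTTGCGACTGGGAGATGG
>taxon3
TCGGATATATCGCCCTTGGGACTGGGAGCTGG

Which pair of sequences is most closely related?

taxon1–taxon2: 11/32 differ, p = 0.344, d = 0.460.
taxon1–taxon3: 14/32 differ, p = 0.438, d = 0.657.
taxon2–taxon3: 6/32 differ, p = 0.188, d = 0.216.
The smallest distance is between taxon2 and taxon3.

taxon2 and taxon3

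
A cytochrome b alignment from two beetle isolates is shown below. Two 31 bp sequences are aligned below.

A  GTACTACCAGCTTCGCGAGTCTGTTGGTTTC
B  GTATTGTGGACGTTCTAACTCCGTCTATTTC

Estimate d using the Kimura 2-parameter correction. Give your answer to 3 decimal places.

1.121

Of 31 sites, 11 differences are transitions and 5 are transversions, so P = 11/31 ≈ 0.354839 and Q = 5/31 ≈ 0.16129.
Under the Kimura two-parameter model, d = −½ ln(1 − 2P − Q) − ¼ ln(1 − 2Q).
1 − 2P − Q = 0.129032, giving −½ ln(0.129032) = 1.023847.
1 − 2Q = 0.67742, giving −¼ ln(0.67742) = 0.097366.
d = 1.023847 + 0.097366 = 1.121213.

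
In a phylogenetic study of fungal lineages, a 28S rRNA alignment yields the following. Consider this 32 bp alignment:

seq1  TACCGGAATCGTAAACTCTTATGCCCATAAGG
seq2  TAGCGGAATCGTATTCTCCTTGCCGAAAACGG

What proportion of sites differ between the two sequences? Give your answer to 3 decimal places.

The sequences differ at 11 of 32 positions.
p = 11/32 = 0.34375 ≈ 0.344 (to 3 d.p.).

0.344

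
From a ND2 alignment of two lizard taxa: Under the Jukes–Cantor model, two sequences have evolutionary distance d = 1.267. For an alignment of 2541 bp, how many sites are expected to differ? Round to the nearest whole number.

1554

Invert JC69: p = (3/4)(1 − e^(−4d/3)) = 0.75 × (1 − e^(-1.689333)) = 0.75 × (1 − 0.184643) = 0.611518.
Expected differing sites = pL ≈ 0.611518 × 2541 = 1553.867238 ≈ 1554.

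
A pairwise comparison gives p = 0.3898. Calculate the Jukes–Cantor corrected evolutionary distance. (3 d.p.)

d = −(3/4) ln(1 − 4p/3) = −0.75 ln(1 − 0.519733) = −0.75 ln(0.480267)
  = −0.75 × (-0.733413) = 0.550060 substitutions/site.

0.550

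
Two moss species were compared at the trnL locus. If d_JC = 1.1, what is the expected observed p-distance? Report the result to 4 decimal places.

p = (3/4)(1 − e^(−4d/3)) = 0.75 × (1 − e^(-1.466667)) = 0.75 × (1 − 0.230693) = 0.576980.

0.5770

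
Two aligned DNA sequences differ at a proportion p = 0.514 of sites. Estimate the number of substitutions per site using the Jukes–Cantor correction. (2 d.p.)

0.87

d = −(3/4) ln(1 − 4p/3) = −0.75 ln(1 − 0.685333) = −0.75 ln(0.314667)
  = −0.75 × (-1.156240) = 0.867180 substitutions/site.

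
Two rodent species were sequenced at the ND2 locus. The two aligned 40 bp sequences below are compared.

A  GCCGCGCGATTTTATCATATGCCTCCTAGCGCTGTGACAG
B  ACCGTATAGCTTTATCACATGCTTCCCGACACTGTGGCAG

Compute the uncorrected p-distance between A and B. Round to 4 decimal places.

0.3500

The sequences differ at 14 of 40 positions.
p = 14/40 = 0.3500.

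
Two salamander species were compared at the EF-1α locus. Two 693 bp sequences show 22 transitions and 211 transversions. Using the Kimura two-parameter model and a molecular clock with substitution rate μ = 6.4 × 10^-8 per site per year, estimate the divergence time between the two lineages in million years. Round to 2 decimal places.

P = 22/693 ≈ 0.031746 and Q = 211/693 ≈ 0.304473.
Under the Kimura two-parameter model, d = −½ ln(1 − 2P − Q) − ¼ ln(1 − 2Q).
1 − 2P − Q = 0.632035, giving −½ ln(0.632035) = 0.229405.
1 − 2Q = 0.391054, giving −¼ ln(0.391054) = 0.234727.
d = 0.229405 + 0.234727 = 0.464132.
Under a molecular clock d = 2μt, so t = d/(2μ) = 0.464132 / (2 × 6.4 × 10^-8) = 3.63 million years.

3.63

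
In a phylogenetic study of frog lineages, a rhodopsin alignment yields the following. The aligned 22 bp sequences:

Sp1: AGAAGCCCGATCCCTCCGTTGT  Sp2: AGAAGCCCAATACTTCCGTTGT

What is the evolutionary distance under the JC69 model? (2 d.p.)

The sequences differ at 3 of 22 sites (9, 12, 14), so p = 3/22 ≈ 0.136364.
d = −(3/4) ln(1 − 4p/3) = −0.75 ln(1 − 0.181819) = −0.75 ln(0.818181)
  = −0.75 × (-0.200672) = 0.150504 substitutions/site.

0.15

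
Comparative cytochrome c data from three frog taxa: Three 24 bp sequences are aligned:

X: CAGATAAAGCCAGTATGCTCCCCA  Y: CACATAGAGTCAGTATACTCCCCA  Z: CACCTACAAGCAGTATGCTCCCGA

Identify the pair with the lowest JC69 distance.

X and Y

X–Y: 4/24 differ, p = 0.167, d = 0.188.
X–Z: 6/24 differ, p = 0.250, d = 0.304.
Y–Z: 6/24 differ, p = 0.250, d = 0.304.
The smallest distance is between X and Y.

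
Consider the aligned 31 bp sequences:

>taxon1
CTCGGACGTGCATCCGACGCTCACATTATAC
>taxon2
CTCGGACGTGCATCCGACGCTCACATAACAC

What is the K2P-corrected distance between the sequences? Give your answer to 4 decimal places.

Of 31 sites, 1 differences are transitions and 1 are transversions, so P = 1/31 ≈ 0.032258 and Q = 1/31 ≈ 0.032258.
Under the Kimura two-parameter model, d = −½ ln(1 − 2P − Q) − ¼ ln(1 − 2Q).
1 − 2P − Q = 0.903226, giving −½ ln(0.903226) = 0.050891.
1 − 2Q = 0.935484, giving −¼ ln(0.935484) = 0.016673.
d = 0.050891 + 0.016673 = 0.067564.

0.0676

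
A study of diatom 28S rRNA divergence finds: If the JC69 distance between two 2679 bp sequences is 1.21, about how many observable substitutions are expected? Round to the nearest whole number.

1609

Invert JC69: p = (3/4)(1 − e^(−4d/3)) = 0.75 × (1 − e^(-1.613333)) = 0.75 × (1 − 0.199222) = 0.600584.
Expected differing sites = pL ≈ 0.600584 × 2679 = 1608.964536 ≈ 1609.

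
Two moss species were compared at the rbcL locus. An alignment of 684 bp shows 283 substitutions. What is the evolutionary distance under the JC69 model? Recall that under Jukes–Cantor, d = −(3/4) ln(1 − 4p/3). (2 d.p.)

0.60

p = 283/684 ≈ 0.413743.
d = −(3/4) ln(1 − 4p/3) = −0.75 ln(1 − 0.551657) = −0.75 ln(0.448343)
  = −0.75 × (-0.802197) = 0.601648 substitutions/site.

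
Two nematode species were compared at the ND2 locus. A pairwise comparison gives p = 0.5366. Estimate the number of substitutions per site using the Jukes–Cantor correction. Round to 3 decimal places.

d = −(3/4) ln(1 − 4p/3) = −0.75 ln(1 − 0.715467) = −0.75 ln(0.284533)
  = −0.75 × (-1.256906) = 0.942680 substitutions/site.

0.943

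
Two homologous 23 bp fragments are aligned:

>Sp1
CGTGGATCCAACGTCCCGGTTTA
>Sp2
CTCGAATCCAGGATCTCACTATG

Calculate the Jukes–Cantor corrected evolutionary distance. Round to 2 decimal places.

The sequences differ at 11 of 23 sites, so p = 11/23 ≈ 0.478261.
d = −(3/4) ln(1 − 4p/3) = −0.75 ln(1 − 0.637681) = −0.75 ln(0.362319)
  = −0.75 × (-1.015230) = 0.761423 substitutions/site.

0.76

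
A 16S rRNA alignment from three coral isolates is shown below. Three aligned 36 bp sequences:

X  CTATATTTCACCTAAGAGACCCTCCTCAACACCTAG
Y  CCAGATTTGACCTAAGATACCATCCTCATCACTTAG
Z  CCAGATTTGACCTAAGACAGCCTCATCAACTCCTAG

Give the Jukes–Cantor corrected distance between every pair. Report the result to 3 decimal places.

d(X,Y) = 0.225, d(X,Z) = 0.225, d(Y,Z) = 0.225

X–Y: 7/36 sites differ → p ≈ 0.194444, d = −0.75 ln(1 − 0.259259) = 0.225078 ≈ 0.225.
X–Z: 7/36 sites differ → p ≈ 0.194444, d = −0.75 ln(1 − 0.259259) = 0.225078 ≈ 0.225.
Y–Z: 7/36 sites differ → p ≈ 0.194444, d = −0.75 ln(1 − 0.259259) = 0.225078 ≈ 0.225.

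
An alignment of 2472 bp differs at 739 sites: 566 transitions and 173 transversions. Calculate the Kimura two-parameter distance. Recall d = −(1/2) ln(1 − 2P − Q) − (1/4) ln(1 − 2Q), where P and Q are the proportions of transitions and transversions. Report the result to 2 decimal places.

0.41

P = 566/2472 ≈ 0.228964 and Q = 173/2472 ≈ 0.069984.
Under the Kimura two-parameter model, d = −½ ln(1 − 2P − Q) − ¼ ln(1 − 2Q).
1 − 2P − Q = 0.472088, giving −½ ln(0.472088) = 0.375295.
1 − 2Q = 0.860032, giving −¼ ln(0.860032) = 0.037696.
d = 0.375295 + 0.037696 = 0.412991.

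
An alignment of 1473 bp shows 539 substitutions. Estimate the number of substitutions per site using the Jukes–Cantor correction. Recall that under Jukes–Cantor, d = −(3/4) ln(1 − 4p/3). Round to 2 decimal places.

0.50

p = 539/1473 ≈ 0.36592.
d = −(3/4) ln(1 − 4p/3) = −0.75 ln(1 − 0.487893) = −0.75 ln(0.512107)
  = −0.75 × (-0.669222) = 0.501917 substitutions/site.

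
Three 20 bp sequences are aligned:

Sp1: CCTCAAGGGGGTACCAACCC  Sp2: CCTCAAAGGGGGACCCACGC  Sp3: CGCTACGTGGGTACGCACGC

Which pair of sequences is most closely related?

Sp1 and Sp2

Sp1–Sp2: 4/20 differ, p = 0.200, d = 0.233.
Sp1–Sp3: 8/20 differ, p = 0.400, d = 0.572.
Sp2–Sp3: 8/20 differ, p = 0.400, d = 0.572.
The smallest distance is between Sp1 and Sp2.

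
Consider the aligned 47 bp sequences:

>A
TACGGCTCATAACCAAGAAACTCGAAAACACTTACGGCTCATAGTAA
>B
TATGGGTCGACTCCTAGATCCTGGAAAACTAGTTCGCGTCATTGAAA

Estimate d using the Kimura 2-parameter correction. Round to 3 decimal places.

0.563

Of 47 sites, 2 differences are transitions and 16 are transversions, so P = 2/47 ≈ 0.042553 and Q = 16/47 ≈ 0.340426.
Under the Kimura two-parameter model, d = −½ ln(1 − 2P − Q) − ¼ ln(1 − 2Q).
1 − 2P − Q = 0.574468, giving −½ ln(0.574468) = 0.277155.
1 − 2Q = 0.319148, giving −¼ ln(0.319148) = 0.285525.
d = 0.277155 + 0.285525 = 0.562680.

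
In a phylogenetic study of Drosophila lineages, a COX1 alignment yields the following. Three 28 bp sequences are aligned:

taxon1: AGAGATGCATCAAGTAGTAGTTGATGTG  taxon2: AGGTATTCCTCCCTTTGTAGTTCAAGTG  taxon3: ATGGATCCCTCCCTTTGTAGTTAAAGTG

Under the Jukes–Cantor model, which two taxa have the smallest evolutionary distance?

taxon1–taxon2: 10/28 differ, p = 0.357, d = 0.485.
taxon1–taxon3: 10/28 differ, p = 0.357, d = 0.485.
taxon2–taxon3: 4/28 differ, p = 0.143, d = 0.158.
The smallest distance is between taxon2 and taxon3.

taxon2 and taxon3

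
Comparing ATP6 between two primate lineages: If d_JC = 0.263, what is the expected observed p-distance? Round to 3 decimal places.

0.222

p = (3/4)(1 − e^(−4d/3)) = 0.75 × (1 − e^(-0.350667)) = 0.75 × (1 − 0.704218) = 0.221837.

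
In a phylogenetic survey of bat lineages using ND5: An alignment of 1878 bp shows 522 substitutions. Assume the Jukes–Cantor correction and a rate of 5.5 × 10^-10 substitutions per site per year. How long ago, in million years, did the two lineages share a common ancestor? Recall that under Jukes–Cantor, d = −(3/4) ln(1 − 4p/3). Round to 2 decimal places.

p = 522/1878 ≈ 0.277955.
d = −(3/4) ln(1 − 4p/3) = −0.75 ln(1 − 0.370607) = −0.75 ln(0.629393)
  = −0.75 × (-0.462999) = 0.347249 substitutions/site.
Under a molecular clock d = 2μt, so t = d/(2μ) = 0.347249 / (2 × 5.5 × 10^-10) = 315.68 million years.

315.68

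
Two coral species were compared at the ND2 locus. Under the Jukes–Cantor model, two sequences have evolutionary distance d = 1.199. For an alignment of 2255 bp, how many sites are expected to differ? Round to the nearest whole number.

Invert JC69: p = (3/4)(1 − e^(−4d/3)) = 0.75 × (1 − e^(-1.598667)) = 0.75 × (1 − 0.202166) = 0.598376.
Expected differing sites = pL ≈ 0.598376 × 2255 = 1349.33788 ≈ 1349.

1349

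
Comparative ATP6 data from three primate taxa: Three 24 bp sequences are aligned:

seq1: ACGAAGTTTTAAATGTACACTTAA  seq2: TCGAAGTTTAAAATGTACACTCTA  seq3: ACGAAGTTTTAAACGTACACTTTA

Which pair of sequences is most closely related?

seq1–seq2: 4/24 differ, p = 0.167, d = 0.188.
seq1–seq3: 2/24 differ, p = 0.083, d = 0.088.
seq2–seq3: 4/24 differ, p = 0.167, d = 0.188.
The smallest distance is between seq1 and seq3.

seq1 and seq3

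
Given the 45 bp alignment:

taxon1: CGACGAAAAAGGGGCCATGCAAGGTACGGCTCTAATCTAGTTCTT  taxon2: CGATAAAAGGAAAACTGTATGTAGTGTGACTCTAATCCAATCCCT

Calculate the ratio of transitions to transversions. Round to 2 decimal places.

21.00

Transitions are A↔G and C↔T; transversions are all other mismatches.
Transitions: 21. Transversions: 1.
R = 21/1 = 21.00.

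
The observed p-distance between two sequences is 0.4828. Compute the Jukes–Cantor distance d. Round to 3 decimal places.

0.774

d = −(3/4) ln(1 − 4p/3) = −0.75 ln(1 − 0.643733) = −0.75 ln(0.356267)
  = −0.75 × (-1.032075) = 0.774056 substitutions/site.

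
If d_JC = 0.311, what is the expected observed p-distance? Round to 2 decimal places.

0.25

p = (3/4)(1 − e^(−4d/3)) = 0.75 × (1 − e^(-0.414667)) = 0.75 × (1 − 0.660560) = 0.254580.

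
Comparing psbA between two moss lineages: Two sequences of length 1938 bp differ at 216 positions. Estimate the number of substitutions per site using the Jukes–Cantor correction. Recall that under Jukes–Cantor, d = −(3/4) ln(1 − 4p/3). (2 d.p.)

p = 216/1938 ≈ 0.111455.
d = −(3/4) ln(1 − 4p/3) = −0.75 ln(1 − 0.148607) = −0.75 ln(0.851393)
  = −0.75 × (-0.160881) = 0.120661 substitutions/site.

0.12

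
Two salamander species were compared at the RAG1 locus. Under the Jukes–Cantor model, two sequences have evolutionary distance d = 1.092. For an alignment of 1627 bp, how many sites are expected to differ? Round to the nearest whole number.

Invert JC69: p = (3/4)(1 − e^(−4d/3)) = 0.75 × (1 − e^(-1.456)) = 0.75 × (1 − 0.233167) = 0.575125.
Expected differing sites = pL ≈ 0.575125 × 1627 = 935.728375 ≈ 936.

936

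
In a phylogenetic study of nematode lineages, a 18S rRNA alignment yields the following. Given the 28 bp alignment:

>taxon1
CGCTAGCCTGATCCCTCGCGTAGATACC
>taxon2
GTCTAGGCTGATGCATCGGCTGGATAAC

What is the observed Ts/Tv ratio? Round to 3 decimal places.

Transitions are A↔G and C↔T; transversions are all other mismatches.
Transitions: 1. Transversions: 8.
R = 1/8 = 0.125.

0.125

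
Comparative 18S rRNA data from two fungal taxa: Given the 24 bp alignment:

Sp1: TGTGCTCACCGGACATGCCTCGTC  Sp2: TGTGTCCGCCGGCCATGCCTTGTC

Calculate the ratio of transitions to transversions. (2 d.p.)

4.00

Transitions are A↔G and C↔T; transversions are all other mismatches.
Transitions: 4. Transversions: 1.
R = 4/1 = 4.00.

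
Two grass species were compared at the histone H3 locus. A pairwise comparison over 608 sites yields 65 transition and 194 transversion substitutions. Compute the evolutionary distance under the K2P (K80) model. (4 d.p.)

0.6347

P = 65/608 ≈ 0.106908 and Q = 194/608 ≈ 0.319079.
Under the Kimura two-parameter model, d = −½ ln(1 − 2P − Q) − ¼ ln(1 − 2Q).
1 − 2P − Q = 0.467105, giving −½ ln(0.467105) = 0.380601.
1 − 2Q = 0.361842, giving −¼ ln(0.361842) = 0.254137.
d = 0.380601 + 0.254137 = 0.634738.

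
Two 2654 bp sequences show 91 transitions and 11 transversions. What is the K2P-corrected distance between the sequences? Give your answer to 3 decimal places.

0.040

P = 91/2654 ≈ 0.034288 and Q = 11/2654 ≈ 0.004145.
Under the Kimura two-parameter model, d = −½ ln(1 − 2P − Q) − ¼ ln(1 − 2Q).
1 − 2P − Q = 0.927279, giving −½ ln(0.927279) = 0.037750.
1 − 2Q = 0.99171, giving −¼ ln(0.99171) = 0.002081.
d = 0.037750 + 0.002081 = 0.039831.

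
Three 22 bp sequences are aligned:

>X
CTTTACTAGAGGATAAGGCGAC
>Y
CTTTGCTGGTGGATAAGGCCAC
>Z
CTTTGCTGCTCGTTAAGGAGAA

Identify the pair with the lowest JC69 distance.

X and Y

X–Y: 4/22 differ, p = 0.182, d = 0.208.
X–Z: 8/22 differ, p = 0.364, d = 0.497.
Y–Z: 6/22 differ, p = 0.273, d = 0.339.
The smallest distance is between X and Y.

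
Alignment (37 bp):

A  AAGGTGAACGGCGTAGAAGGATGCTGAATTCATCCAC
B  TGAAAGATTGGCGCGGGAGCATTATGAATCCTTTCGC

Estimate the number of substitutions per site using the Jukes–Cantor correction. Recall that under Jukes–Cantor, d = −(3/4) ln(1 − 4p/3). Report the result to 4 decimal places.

The sequences differ at 17 of 37 sites, so p = 17/37 ≈ 0.459459.
d = −(3/4) ln(1 − 4p/3) = −0.75 ln(1 − 0.612612) = −0.75 ln(0.387388)
  = −0.75 × (-0.948329) = 0.711247 substitutions/site.

0.7112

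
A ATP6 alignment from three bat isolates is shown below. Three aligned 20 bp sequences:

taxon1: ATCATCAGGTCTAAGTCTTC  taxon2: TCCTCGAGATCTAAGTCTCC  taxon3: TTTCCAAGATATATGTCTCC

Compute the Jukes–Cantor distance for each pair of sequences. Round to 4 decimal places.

taxon1–taxon2: 7/20 sites differ → p = 0.35, d = −0.75 ln(1 − 0.466667) = 0.471457 ≈ 0.4715.
taxon1–taxon3: 9/20 sites differ → p = 0.45, d = −0.75 ln(1 − 0.6) = 0.687218 ≈ 0.6872.
taxon2–taxon3: 6/20 sites differ → p = 0.3, d = −0.75 ln(1 − 0.4) = 0.383119 ≈ 0.3831.

d(taxon1,taxon2) = 0.4715, d(taxon1,taxon3) = 0.6872, d(taxon2,taxon3) = 0.3831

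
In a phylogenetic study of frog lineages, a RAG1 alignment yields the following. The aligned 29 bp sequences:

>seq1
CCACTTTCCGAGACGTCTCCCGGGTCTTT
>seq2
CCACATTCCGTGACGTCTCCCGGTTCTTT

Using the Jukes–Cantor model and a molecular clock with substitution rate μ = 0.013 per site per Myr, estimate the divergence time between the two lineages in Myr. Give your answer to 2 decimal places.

4.28

The sequences differ at 3 of 29 sites (5, 11, 24), so p = 3/29 ≈ 0.103448.
d = −(3/4) ln(1 − 4p/3) = −0.75 ln(1 − 0.137931) = −0.75 ln(0.862069)
  = −0.75 × (-0.148420) = 0.111315 substitutions/site.
Under a molecular clock d = 2μt, so t = d/(2μ) = 0.111315 / (2 × 0.013) = 4.28 Myr.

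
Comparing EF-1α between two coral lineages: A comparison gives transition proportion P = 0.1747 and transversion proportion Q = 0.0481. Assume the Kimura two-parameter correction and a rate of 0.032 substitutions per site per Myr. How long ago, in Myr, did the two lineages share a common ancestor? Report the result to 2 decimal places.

Under the Kimura two-parameter model, d = −½ ln(1 − 2P − Q) − ¼ ln(1 − 2Q).
1 − 2P − Q = 0.6025, giving −½ ln(0.6025) = 0.253334.
1 − 2Q = 0.9038, giving −¼ ln(0.9038) = 0.025287.
d = 0.253334 + 0.025287 = 0.278621.
Under a molecular clock d = 2μt, so t = d/(2μ) = 0.278621 / (2 × 0.032) = 4.35 Myr.

4.35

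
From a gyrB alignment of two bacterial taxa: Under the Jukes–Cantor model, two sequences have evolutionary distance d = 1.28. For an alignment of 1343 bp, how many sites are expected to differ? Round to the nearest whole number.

824

Invert JC69: p = (3/4)(1 − e^(−4d/3)) = 0.75 × (1 − e^(-1.706667)) = 0.75 × (1 − 0.181470) = 0.613898.
Expected differing sites = pL ≈ 0.613898 × 1343 = 824.465014 ≈ 824.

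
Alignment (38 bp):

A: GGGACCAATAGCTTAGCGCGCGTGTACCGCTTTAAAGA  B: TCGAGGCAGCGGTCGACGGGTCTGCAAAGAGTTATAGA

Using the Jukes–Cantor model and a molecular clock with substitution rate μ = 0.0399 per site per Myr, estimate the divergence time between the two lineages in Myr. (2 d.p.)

The sequences differ at 20 of 38 sites, so p = 20/38 ≈ 0.526316.
d = −(3/4) ln(1 − 4p/3) = −0.75 ln(1 − 0.701755) = −0.75 ln(0.298245)
  = −0.75 × (-1.209840) = 0.907380 substitutions/site.
Under a molecular clock d = 2μt, so t = d/(2μ) = 0.907380 / (2 × 0.0399) = 11.37 Myr.

11.37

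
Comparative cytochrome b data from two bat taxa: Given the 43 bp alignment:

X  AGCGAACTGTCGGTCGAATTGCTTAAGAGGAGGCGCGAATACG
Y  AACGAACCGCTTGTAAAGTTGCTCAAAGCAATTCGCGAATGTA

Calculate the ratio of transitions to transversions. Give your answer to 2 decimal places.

2.60

Transitions are A↔G and C↔T; transversions are all other mismatches.
Transitions: 13. Transversions: 5.
R = 13/5 = 2.60.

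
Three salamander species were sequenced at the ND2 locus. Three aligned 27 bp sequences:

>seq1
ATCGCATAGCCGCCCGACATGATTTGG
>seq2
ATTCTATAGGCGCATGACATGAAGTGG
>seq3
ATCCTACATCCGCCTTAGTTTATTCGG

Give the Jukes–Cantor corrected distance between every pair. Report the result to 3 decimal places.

d(seq1,seq2) = 0.377, d(seq1,seq3) = 0.511, d(seq2,seq3) = 0.673

seq1–seq2: 8/27 sites differ → p ≈ 0.296296, d = −0.75 ln(1 − 0.395061) = 0.376971 ≈ 0.377.
seq1–seq3: 10/27 sites differ → p ≈ 0.37037, d = −0.75 ln(1 − 0.493827) = 0.510658 ≈ 0.511.
seq2–seq3: 12/27 sites differ → p ≈ 0.444444, d = −0.75 ln(1 − 0.592592) = 0.673455 ≈ 0.673.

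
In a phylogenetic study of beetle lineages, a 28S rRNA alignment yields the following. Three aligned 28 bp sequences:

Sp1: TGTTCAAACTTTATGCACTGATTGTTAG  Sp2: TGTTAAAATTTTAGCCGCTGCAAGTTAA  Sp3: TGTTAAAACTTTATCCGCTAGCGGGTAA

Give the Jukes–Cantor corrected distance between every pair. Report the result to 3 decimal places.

Sp1–Sp2: 9/28 sites differ → p ≈ 0.321429, d = −0.75 ln(1 − 0.428572) = 0.419713 ≈ 0.420.
Sp1–Sp3: 9/28 sites differ → p ≈ 0.321429, d = −0.75 ln(1 − 0.428572) = 0.419713 ≈ 0.420.
Sp2–Sp3: 7/28 sites differ → p = 0.25, d = −0.75 ln(1 − 0.333333) = 0.304098 ≈ 0.304.

d(Sp1,Sp2) = 0.420, d(Sp1,Sp3) = 0.420, d(Sp2,Sp3) = 0.304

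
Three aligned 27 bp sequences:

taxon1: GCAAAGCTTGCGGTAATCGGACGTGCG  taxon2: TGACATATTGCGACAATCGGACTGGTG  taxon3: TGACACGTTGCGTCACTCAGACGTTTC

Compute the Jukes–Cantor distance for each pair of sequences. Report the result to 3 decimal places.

taxon1–taxon2: 10/27 sites differ → p ≈ 0.37037, d = −0.75 ln(1 − 0.493827) = 0.510658 ≈ 0.511.
taxon1–taxon3: 12/27 sites differ → p ≈ 0.444444, d = −0.75 ln(1 − 0.592592) = 0.673455 ≈ 0.673.
taxon2–taxon3: 9/27 sites differ → p ≈ 0.333333, d = −0.75 ln(1 − 0.444444) = 0.440839 ≈ 0.441.

d(taxon1,taxon2) = 0.511, d(taxon1,taxon3) = 0.673, d(taxon2,taxon3) = 0.441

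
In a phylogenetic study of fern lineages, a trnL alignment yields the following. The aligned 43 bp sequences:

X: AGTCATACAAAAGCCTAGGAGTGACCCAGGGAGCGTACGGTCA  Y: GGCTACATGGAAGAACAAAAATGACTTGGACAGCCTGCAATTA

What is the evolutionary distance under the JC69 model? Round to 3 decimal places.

The sequences differ at 23 of 43 sites, so p = 23/43 ≈ 0.534884.
d = −(3/4) ln(1 − 4p/3) = −0.75 ln(1 − 0.713179) = −0.75 ln(0.286821)
  = −0.75 × (-1.248897) = 0.936673 substitutions/site.

0.937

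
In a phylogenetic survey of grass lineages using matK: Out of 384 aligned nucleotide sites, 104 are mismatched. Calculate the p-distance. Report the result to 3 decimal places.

p = 104/384 = 0.270833… ≈ 0.271 (to 3 d.p.).

0.271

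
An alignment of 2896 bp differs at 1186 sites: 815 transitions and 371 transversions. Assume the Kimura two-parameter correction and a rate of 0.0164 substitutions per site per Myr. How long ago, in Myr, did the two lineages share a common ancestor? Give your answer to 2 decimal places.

20.16

P = 815/2896 ≈ 0.281423 and Q = 371/2896 ≈ 0.128108.
Under the Kimura two-parameter model, d = −½ ln(1 − 2P − Q) − ¼ ln(1 − 2Q).
1 − 2P − Q = 0.309046, giving −½ ln(0.309046) = 0.587133.
1 − 2Q = 0.743784, giving −¼ ln(0.743784) = 0.074001.
d = 0.587133 + 0.074001 = 0.661134.
Under a molecular clock d = 2μt, so t = d/(2μ) = 0.661134 / (2 × 0.0164) = 20.16 Myr.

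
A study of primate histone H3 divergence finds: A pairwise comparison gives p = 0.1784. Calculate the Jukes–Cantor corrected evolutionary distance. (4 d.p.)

d = −(3/4) ln(1 − 4p/3) = −0.75 ln(1 − 0.237867) = −0.75 ln(0.762133)
  = −0.75 × (-0.271634) = 0.203726 substitutions/site.

0.2037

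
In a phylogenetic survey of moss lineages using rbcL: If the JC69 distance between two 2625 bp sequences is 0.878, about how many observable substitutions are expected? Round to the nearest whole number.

1358

Invert JC69: p = (3/4)(1 − e^(−4d/3)) = 0.75 × (1 − e^(-1.170667)) = 0.75 × (1 − 0.310160) = 0.517380.
Expected differing sites = pL ≈ 0.517380 × 2625 = 1358.1225 ≈ 1358.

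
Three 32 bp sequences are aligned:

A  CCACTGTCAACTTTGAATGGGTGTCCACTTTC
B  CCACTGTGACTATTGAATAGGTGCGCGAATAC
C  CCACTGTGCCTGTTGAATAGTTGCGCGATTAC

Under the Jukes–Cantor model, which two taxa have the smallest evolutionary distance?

B and C

A–B: 11/32 differ, p = 0.344, d = 0.460.
A–C: 12/32 differ, p = 0.375, d = 0.520.
B–C: 4/32 differ, p = 0.125, d = 0.137.
The smallest distance is between B and C.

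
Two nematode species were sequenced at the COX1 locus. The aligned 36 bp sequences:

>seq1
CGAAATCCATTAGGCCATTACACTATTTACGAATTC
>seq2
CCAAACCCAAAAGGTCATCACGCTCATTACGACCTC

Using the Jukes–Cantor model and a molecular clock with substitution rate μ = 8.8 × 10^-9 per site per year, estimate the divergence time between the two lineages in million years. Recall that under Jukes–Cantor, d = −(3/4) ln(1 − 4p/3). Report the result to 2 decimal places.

22.30

The sequences differ at 11 of 36 sites, so p = 11/36 ≈ 0.305556.
d = −(3/4) ln(1 − 4p/3) = −0.75 ln(1 − 0.407408) = −0.75 ln(0.592592)
  = −0.75 × (-0.523249) = 0.392437 substitutions/site.
Under a molecular clock d = 2μt, so t = d/(2μ) = 0.392437 / (2 × 8.8 × 10^-9) = 22.30 million years.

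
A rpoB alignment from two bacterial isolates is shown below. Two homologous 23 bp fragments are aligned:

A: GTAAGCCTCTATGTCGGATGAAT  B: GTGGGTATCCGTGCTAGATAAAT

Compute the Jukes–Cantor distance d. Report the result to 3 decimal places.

The sequences differ at 10 of 23 sites (3, 4, 6, 7, 10, 11, 14, 15, 16, 20), so p = 10/23 ≈ 0.434783.
d = −(3/4) ln(1 − 4p/3) = −0.75 ln(1 − 0.579711) = −0.75 ln(0.420289)
  = −0.75 × (-0.866813) = 0.650110 substitutions/site.

0.650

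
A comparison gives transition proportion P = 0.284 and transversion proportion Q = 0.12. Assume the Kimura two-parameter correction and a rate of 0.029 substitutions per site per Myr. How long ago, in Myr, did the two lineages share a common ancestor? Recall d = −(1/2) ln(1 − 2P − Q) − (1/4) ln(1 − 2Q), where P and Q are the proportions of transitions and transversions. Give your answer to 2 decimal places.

Under the Kimura two-parameter model, d = −½ ln(1 − 2P − Q) − ¼ ln(1 − 2Q).
1 − 2P − Q = 0.312, giving −½ ln(0.312) = 0.582376.
1 − 2Q = 0.76, giving −¼ ln(0.76) = 0.068609.
d = 0.582376 + 0.068609 = 0.650985.
Under a molecular clock d = 2μt, so t = d/(2μ) = 0.650985 / (2 × 0.029) = 11.22 Myr.

11.22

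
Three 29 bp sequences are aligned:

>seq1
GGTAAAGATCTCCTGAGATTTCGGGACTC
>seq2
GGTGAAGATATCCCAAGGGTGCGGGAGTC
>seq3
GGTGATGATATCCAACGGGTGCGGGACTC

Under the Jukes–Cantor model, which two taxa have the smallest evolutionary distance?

seq1–seq2: 8/29 differ, p = 0.276, d = 0.344.
seq1–seq3: 9/29 differ, p = 0.310, d = 0.401.
seq2–seq3: 4/29 differ, p = 0.138, d = 0.152.
The smallest distance is between seq2 and seq3.

seq2 and seq3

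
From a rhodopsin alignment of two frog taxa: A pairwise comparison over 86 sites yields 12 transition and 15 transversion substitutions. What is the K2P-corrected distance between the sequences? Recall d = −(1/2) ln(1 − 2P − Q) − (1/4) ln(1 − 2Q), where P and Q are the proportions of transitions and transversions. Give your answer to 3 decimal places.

P = 12/86 ≈ 0.139535 and Q = 15/86 ≈ 0.174419.
Under the Kimura two-parameter model, d = −½ ln(1 − 2P − Q) − ¼ ln(1 − 2Q).
1 − 2P − Q = 0.546511, giving −½ ln(0.546511) = 0.302100.
1 − 2Q = 0.651162, giving −¼ ln(0.651162) = 0.107249.
d = 0.302100 + 0.107249 = 0.409349.

0.409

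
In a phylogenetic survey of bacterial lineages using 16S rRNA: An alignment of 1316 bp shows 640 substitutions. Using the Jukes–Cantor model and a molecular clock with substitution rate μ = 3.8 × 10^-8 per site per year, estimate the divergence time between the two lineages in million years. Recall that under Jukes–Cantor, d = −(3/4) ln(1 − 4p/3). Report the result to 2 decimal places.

p = 640/1316 ≈ 0.486322.
d = −(3/4) ln(1 − 4p/3) = −0.75 ln(1 − 0.648429) = −0.75 ln(0.351571)
  = −0.75 × (-1.045344) = 0.784008 substitutions/site.
Under a molecular clock d = 2μt, so t = d/(2μ) = 0.784008 / (2 × 3.8 × 10^-8) = 10.32 million years.

10.32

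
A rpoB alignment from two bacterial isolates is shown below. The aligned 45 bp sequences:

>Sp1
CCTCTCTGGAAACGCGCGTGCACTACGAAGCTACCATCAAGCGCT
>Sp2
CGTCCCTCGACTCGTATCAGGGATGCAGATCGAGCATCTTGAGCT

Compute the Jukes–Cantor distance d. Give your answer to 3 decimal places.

0.791

The sequences differ at 22 of 45 sites, so p = 22/45 ≈ 0.488889.
d = −(3/4) ln(1 − 4p/3) = −0.75 ln(1 − 0.651852) = −0.75 ln(0.348148)
  = −0.75 × (-1.055128) = 0.791346 substitutions/site.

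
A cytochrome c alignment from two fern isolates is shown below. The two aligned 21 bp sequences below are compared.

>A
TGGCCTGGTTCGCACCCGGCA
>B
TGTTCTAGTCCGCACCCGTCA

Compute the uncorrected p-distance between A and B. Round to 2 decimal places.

The sequences differ at 5 of 21 positions (sites 3, 4, 7, 10, 19).
p = 5/21 = 0.238095… ≈ 0.24 (to 2 d.p.).

0.24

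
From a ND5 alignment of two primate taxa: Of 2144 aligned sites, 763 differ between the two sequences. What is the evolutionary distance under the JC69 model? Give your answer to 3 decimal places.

p = 763/2144 ≈ 0.355877.
d = −(3/4) ln(1 − 4p/3) = −0.75 ln(1 − 0.474503) = −0.75 ln(0.525497)
  = −0.75 × (-0.643411) = 0.482558 substitutions/site.

0.483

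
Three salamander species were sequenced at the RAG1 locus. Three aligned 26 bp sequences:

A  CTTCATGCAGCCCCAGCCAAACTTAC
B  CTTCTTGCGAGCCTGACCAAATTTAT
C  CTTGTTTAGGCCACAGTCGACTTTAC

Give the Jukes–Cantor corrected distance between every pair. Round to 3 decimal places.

A–B: 9/26 sites differ → p ≈ 0.346154, d = −0.75 ln(1 − 0.461539) = 0.464280 ≈ 0.464.
A–C: 10/26 sites differ → p ≈ 0.384615, d = −0.75 ln(1 − 0.51282) = 0.539341 ≈ 0.539.
B–C: 13/26 sites differ → p = 0.5, d = −0.75 ln(1 − 0.666667) = 0.823960 ≈ 0.824.

d(A,B) = 0.464, d(A,C) = 0.539, d(B,C) = 0.824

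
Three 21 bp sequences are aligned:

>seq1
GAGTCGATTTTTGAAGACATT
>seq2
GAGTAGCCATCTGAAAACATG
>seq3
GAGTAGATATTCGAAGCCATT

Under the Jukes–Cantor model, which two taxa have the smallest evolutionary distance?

seq1–seq2: 7/21 differ, p = 0.333, d = 0.441.
seq1–seq3: 4/21 differ, p = 0.190, d = 0.220.
seq2–seq3: 7/21 differ, p = 0.333, d = 0.441.
The smallest distance is between seq1 and seq3.

seq1 and seq3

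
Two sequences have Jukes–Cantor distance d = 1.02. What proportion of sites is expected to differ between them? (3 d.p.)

0.558

p = (3/4)(1 − e^(−4d/3)) = 0.75 × (1 − e^(-1.36)) = 0.75 × (1 − 0.256661) = 0.557504.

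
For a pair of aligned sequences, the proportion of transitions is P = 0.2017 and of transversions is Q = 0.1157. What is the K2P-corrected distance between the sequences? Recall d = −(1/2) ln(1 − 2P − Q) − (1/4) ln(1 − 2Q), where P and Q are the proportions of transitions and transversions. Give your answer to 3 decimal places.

Under the Kimura two-parameter model, d = −½ ln(1 − 2P − Q) − ¼ ln(1 − 2Q).
1 − 2P − Q = 0.4809, giving −½ ln(0.4809) = 0.366048.
1 − 2Q = 0.7686, giving −¼ ln(0.7686) = 0.065796.
d = 0.366048 + 0.065796 = 0.431844.

0.432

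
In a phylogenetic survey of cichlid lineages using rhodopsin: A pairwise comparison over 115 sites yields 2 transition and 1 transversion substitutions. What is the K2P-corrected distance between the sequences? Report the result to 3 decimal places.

P = 2/115 ≈ 0.017391 and Q = 1/115 ≈ 0.008696.
Under the Kimura two-parameter model, d = −½ ln(1 − 2P − Q) − ¼ ln(1 − 2Q).
1 − 2P − Q = 0.956522, giving −½ ln(0.956522) = 0.022226.
1 − 2Q = 0.982608, giving −¼ ln(0.982608) = 0.004386.
d = 0.022226 + 0.004386 = 0.026612.

0.027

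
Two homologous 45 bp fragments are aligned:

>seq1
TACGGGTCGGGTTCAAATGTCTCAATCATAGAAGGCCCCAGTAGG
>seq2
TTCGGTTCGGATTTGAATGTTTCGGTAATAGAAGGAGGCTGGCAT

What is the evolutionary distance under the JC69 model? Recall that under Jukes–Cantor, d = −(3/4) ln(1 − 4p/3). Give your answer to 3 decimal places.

0.525

The sequences differ at 17 of 45 sites, so p = 17/45 ≈ 0.377778.
d = −(3/4) ln(1 − 4p/3) = −0.75 ln(1 − 0.503704) = −0.75 ln(0.496296)
  = −0.75 × (-0.700583) = 0.525437 substitutions/site.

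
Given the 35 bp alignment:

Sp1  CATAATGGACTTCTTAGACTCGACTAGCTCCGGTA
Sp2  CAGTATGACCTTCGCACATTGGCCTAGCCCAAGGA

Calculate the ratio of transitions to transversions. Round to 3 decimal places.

0.556

Transitions are A↔G and C↔T; transversions are all other mismatches.
Transitions: 5. Transversions: 9.
R = 5/9 = 0.555555… ≈ 0.556 (to 3 d.p.).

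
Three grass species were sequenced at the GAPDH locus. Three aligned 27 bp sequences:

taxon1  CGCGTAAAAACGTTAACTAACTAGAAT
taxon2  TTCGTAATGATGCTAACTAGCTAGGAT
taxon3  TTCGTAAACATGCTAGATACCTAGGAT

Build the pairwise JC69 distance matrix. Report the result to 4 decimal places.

d(taxon1,taxon2) = 0.3770, d(taxon1,taxon3) = 0.4408, d(taxon2,taxon3) = 0.2127

taxon1–taxon2: 8/27 sites differ → p ≈ 0.296296, d = −0.75 ln(1 − 0.395061) = 0.376971 ≈ 0.3770.
taxon1–taxon3: 9/27 sites differ → p ≈ 0.333333, d = −0.75 ln(1 − 0.444444) = 0.440839 ≈ 0.4408.
taxon2–taxon3: 5/27 sites differ → p ≈ 0.185185, d = −0.75 ln(1 − 0.246913) = 0.212681 ≈ 0.2127.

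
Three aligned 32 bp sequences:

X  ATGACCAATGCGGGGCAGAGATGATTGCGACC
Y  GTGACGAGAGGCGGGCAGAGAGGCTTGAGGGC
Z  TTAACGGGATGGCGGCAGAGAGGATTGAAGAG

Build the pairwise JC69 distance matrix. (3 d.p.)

d(X,Y) = 0.460, d(X,Z) = 0.736, d(Y,Z) = 0.404

X–Y: 11/32 sites differ → p = 0.34375, d = −0.75 ln(1 − 0.458333) = 0.459828 ≈ 0.460.
X–Z: 15/32 sites differ → p = 0.46875, d = −0.75 ln(1 − 0.625) = 0.735622 ≈ 0.736.
Y–Z: 10/32 sites differ → p = 0.3125, d = −0.75 ln(1 − 0.416667) = 0.404248 ≈ 0.404.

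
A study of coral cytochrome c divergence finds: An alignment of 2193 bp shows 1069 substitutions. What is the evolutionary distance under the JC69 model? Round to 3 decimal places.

p = 1069/2193 ≈ 0.48746.
d = −(3/4) ln(1 − 4p/3) = −0.75 ln(1 − 0.649947) = −0.75 ln(0.350053)
  = −0.75 × (-1.049671) = 0.787253 substitutions/site.

0.787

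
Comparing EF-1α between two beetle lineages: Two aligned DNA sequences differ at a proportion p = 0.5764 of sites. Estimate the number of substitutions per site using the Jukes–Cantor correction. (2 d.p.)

d = −(3/4) ln(1 − 4p/3) = −0.75 ln(1 − 0.768533) = −0.75 ln(0.231467)
  = −0.75 × (-1.463318) = 1.097489 substitutions/site.

1.10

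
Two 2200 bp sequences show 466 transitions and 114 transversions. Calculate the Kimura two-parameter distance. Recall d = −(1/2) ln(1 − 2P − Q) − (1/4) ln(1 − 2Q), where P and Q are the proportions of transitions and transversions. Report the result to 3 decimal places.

0.350

P = 466/2200 ≈ 0.211818 and Q = 114/2200 ≈ 0.051818.
Under the Kimura two-parameter model, d = −½ ln(1 − 2P − Q) − ¼ ln(1 − 2Q).
1 − 2P − Q = 0.524546, giving −½ ln(0.524546) = 0.322611.
1 − 2Q = 0.896364, giving −¼ ln(0.896364) = 0.027352.
d = 0.322611 + 0.027352 = 0.349963.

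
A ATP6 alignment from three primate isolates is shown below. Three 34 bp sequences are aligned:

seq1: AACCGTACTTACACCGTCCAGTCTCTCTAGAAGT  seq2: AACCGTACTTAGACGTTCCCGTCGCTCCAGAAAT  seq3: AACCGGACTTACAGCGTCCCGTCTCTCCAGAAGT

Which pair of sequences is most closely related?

seq1–seq2: 7/34 differ, p = 0.206, d = 0.241.
seq1–seq3: 4/34 differ, p = 0.118, d = 0.128.
seq2–seq3: 7/34 differ, p = 0.206, d = 0.241.
The smallest distance is between seq1 and seq3.

seq1 and seq3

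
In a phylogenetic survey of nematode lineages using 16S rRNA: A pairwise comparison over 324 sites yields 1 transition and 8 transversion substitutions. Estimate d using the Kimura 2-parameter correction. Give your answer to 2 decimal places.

P = 1/324 ≈ 0.003086 and Q = 8/324 ≈ 0.024691.
Under the Kimura two-parameter model, d = −½ ln(1 − 2P − Q) − ¼ ln(1 − 2Q).
1 − 2P − Q = 0.969137, giving −½ ln(0.969137) = 0.015675.
1 − 2Q = 0.950618, giving −¼ ln(0.950618) = 0.012661.
d = 0.015675 + 0.012661 = 0.028336.

0.03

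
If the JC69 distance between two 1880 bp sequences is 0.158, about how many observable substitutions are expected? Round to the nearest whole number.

Invert JC69: p = (3/4)(1 − e^(−4d/3)) = 0.75 × (1 − e^(-0.210667)) = 0.75 × (1 − 0.810044) = 0.142467.
Expected differing sites = pL ≈ 0.142467 × 1880 = 267.83796 ≈ 268.

268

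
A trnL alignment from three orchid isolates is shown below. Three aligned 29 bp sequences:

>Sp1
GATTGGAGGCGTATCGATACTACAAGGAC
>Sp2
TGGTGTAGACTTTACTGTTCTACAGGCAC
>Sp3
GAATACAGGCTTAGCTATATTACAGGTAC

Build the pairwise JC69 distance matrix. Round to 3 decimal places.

d(Sp1,Sp2) = 0.683, d(Sp1,Sp3) = 0.401, d(Sp2,Sp3) = 0.602

Sp1–Sp2: 13/29 sites differ → p ≈ 0.448276, d = −0.75 ln(1 − 0.597701) = 0.682920 ≈ 0.683.
Sp1–Sp3: 9/29 sites differ → p ≈ 0.310345, d = −0.75 ln(1 − 0.413793) = 0.400562 ≈ 0.401.
Sp2–Sp3: 12/29 sites differ → p ≈ 0.413793, d = −0.75 ln(1 − 0.551724) = 0.601760 ≈ 0.602.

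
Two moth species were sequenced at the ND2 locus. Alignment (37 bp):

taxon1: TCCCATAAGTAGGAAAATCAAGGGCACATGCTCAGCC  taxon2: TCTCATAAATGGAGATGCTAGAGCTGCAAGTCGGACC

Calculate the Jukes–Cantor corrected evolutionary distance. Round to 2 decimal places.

0.96

The sequences differ at 20 of 37 sites, so p = 20/37 ≈ 0.540541.
d = −(3/4) ln(1 − 4p/3) = −0.75 ln(1 − 0.720721) = −0.75 ln(0.279279)
  = −0.75 × (-1.275544) = 0.956658 substitutions/site.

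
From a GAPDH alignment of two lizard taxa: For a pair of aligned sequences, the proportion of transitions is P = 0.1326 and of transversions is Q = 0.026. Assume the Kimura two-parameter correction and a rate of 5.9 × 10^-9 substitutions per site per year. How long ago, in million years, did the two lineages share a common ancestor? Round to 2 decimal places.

Under the Kimura two-parameter model, d = −½ ln(1 − 2P − Q) − ¼ ln(1 − 2Q).
1 − 2P − Q = 0.7088, giving −½ ln(0.7088) = 0.172091.
1 − 2Q = 0.948, giving −¼ ln(0.948) = 0.013350.
d = 0.172091 + 0.013350 = 0.185441.
Under a molecular clock d = 2μt, so t = d/(2μ) = 0.185441 / (2 × 5.9 × 10^-9) = 15.72 million years.

15.72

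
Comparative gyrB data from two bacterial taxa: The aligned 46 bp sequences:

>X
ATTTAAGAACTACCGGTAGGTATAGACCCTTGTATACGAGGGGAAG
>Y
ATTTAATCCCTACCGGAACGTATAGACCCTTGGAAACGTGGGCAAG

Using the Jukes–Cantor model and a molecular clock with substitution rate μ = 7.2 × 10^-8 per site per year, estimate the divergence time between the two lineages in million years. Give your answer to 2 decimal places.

1.57

The sequences differ at 9 of 46 sites (7, 8, 9, 17, 19, 33, 35, 39, 43), so p = 9/46 ≈ 0.195652.
d = −(3/4) ln(1 − 4p/3) = −0.75 ln(1 − 0.260869) = −0.75 ln(0.739131)
  = −0.75 × (-0.302280) = 0.226710 substitutions/site.
Under a molecular clock d = 2μt, so t = d/(2μ) = 0.226710 / (2 × 7.2 × 10^-8) = 1.57 million years.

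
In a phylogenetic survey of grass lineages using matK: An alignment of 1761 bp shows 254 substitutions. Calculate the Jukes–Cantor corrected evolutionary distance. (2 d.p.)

0.16

p = 254/1761 ≈ 0.144236.
d = −(3/4) ln(1 − 4p/3) = −0.75 ln(1 − 0.192315) = −0.75 ln(0.807685)
  = −0.75 × (-0.213583) = 0.160187 substitutions/site.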